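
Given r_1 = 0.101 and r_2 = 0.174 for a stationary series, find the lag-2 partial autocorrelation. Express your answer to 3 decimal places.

0.165

φ_{22} = (r_2 − r_1²) / (1 − r_1²)
r_1² = (0.101)² = 0.010201
Numerator = 0.174 − 0.0102 = 0.1638; denominator = 1 − 0.0102 = 0.9898
φ_{22} = 0.1638 / 0.9898 = 0.165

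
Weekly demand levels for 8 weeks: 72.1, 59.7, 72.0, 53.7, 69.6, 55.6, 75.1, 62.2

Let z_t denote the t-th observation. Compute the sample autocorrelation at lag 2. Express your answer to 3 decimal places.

0.676

Mean z̄ = (72.1 + 59.7 + 72.0 + 53.7 + 69.6 + 55.6 + 75.1 + 62.2)/8 = 65.0000
Deviations from mean: 7.1000, -5.3000, 7.0000, -11.3000, 4.6000, -9.4000, 10.1000, -2.8000
Σ(z_t−z̄)(z_{t+2}−z̄) = (49.7000) + (59.8900) + (32.2000) + (106.2200) + (46.4600) + (26.3200) = 320.7900
Denominator Σ(z_t−z̄)² = 474.5600
r_2 = 320.7900 / 474.5600 = 0.676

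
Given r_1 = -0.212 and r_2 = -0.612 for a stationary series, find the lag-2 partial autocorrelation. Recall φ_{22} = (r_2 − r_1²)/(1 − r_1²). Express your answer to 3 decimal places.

-0.688

φ_{22} = (r_2 − r_1²) / (1 − r_1²)
r_1² = (-0.212)² = 0.044944
Numerator = -0.612 − 0.0449 = -0.6569; denominator = 1 − 0.0449 = 0.9551
φ_{22} = -0.6569 / 0.9551 = -0.688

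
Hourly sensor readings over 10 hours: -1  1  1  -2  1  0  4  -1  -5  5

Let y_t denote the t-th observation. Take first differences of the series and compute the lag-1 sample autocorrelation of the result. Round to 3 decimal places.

First differences Δy: 2, 0, -3, 3, -1, 4, -5, -4, 10
Mean of differences = 0.6667
Numerator Σ(Δy_t−Δȳ)(Δy_{t+1}−Δȳ) = -52.4444
Denominator Σ(Δy_t−Δȳ)² = 176.0000
r_1(Δy) = -52.4444 / 176.0000 = -0.298

-0.298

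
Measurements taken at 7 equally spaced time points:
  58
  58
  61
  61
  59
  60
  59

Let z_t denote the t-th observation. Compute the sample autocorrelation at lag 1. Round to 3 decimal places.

0.113

Mean z̄ = (58 + 58 + 61 + 61 + 59 + 60 + 59)/7 = 59.4286
Deviations from mean: -1.4286, -1.4286, 1.5714, 1.5714, -0.4286, 0.5714, -0.4286
Numerator Σ_{t=1}^{6}(z_t−z̄)(z_{t+1}−z̄) = 1.1020
Denominator Σ(z_t−z̄)² = 9.7143
r_1 = 1.1020 / 9.7143 = 0.113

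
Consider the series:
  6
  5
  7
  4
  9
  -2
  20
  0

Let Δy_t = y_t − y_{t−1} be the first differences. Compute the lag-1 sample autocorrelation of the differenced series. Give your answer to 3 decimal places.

First differences Δy: -1, 2, -3, 5, -11, 22, -20
Mean of differences = -0.8571
Numerator Σ(Δy_t−Δȳ)(Δy_{t+1}−Δȳ) = -747.8776
Denominator Σ(Δy_t−Δȳ)² = 1038.8571
r_1(Δy) = -747.8776 / 1038.8571 = -0.720

-0.720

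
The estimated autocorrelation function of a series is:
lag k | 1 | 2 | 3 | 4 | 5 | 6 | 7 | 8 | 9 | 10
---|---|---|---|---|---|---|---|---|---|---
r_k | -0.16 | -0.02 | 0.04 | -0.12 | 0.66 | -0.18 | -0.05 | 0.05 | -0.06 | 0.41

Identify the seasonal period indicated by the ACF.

The largest autocorrelation is r_5 = 0.66, with a weaker echo at lag 10 (0.41); the remaining lags stay at or below 0.05.
The dominant spike at lag 5 indicates a seasonal period of 5.

5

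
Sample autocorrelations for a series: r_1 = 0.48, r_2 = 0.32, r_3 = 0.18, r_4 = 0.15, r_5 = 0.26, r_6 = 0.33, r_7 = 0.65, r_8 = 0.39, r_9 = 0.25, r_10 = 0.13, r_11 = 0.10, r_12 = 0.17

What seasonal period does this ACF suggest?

The largest autocorrelation is r_7 = 0.65; the remaining lags stay at or below 0.48. The elevated value at lag 1 (0.48), dropping to 0.32 at lag 2, reflects decaying short-term dependence rather than seasonality.
The dominant spike at lag 7 indicates a seasonal period of 7.

7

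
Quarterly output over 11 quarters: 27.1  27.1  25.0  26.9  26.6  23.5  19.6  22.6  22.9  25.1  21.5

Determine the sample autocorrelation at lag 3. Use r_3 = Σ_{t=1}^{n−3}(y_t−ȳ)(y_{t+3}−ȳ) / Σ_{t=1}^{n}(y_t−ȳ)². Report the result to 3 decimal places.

Mean ȳ = (27.1 + 27.1 + 25.0 + 26.9 + 26.6 + 23.5 + 19.6 + 22.6 + 22.9 + 25.1 + 21.5)/11 = 24.3545
Numerator Σ_{t=1}^{8}(y_t−ȳ)(y_{t+3}−ȳ) = -0.7335
Denominator Σ(y_t−ȳ)² = 64.2473
r_3 = -0.7335 / 64.2473 = -0.011

-0.011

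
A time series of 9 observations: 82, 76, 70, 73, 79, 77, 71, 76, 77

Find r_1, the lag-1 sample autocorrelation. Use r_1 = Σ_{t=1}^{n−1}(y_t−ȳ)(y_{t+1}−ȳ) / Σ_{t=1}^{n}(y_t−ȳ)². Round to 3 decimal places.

Mean ȳ = (82 + 76 + 70 + 73 + 79 + 77 + 71 + 76 + 77)/9 = 75.6667
Numerator Σ_{t=1}^{8}(y_t−ȳ)(y_{t+1}−ȳ) = 3.5556
Denominator Σ(y_t−ȳ)² = 116.0000
r_1 = 3.5556 / 116.0000 = 0.031

0.031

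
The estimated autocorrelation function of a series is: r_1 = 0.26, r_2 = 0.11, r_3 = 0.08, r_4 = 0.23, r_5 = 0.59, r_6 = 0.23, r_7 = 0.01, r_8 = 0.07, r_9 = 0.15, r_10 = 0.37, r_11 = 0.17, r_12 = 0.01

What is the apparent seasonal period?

The largest autocorrelation is r_5 = 0.59, with a weaker echo at lag 10 (0.37); the remaining lags stay at or below 0.26. The elevated value at lag 1 (0.26), dropping to 0.11 at lag 2, reflects decaying short-term dependence rather than seasonality.
The dominant spike at lag 5 indicates a seasonal period of 5.

5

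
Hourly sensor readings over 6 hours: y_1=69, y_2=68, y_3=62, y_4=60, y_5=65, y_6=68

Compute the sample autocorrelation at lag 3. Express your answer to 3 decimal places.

Mean ȳ = (69 + 68 + 62 + 60 + 65 + 68)/6 = 65.3333
Deviations from mean: 3.6667, 2.6667, -3.3333, -5.3333, -0.3333, 2.6667
Σ(y_t−ȳ)(y_{t+3}−ȳ) = (-19.5556) + (-0.8889) + (-8.8889) = -29.3333
Denominator Σ(y_t−ȳ)² = 67.3333
r_3 = -29.3333 / 67.3333 = -0.436

-0.436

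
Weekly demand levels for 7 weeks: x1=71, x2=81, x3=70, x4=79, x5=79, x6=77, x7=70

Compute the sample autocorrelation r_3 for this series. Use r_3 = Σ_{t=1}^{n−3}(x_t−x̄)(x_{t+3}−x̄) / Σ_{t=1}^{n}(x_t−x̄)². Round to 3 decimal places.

Mean x̄ = (71 + 81 + 70 + 79 + 79 + 77 + 70)/7 = 75.2857
Numerator Σ_{t=1}^{4}(x_t−x̄)(x_{t+3}−x̄) = -23.3878
Denominator Σ(x_t−x̄)² = 137.4286
r_3 = -23.3878 / 137.4286 = -0.170

-0.170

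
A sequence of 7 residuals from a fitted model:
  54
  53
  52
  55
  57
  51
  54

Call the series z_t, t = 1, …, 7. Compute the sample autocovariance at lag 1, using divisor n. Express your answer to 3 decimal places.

Mean z̄ = (54 + 53 + 52 + 55 + 57 + 51 + 54)/7 = 53.7143
Σ_{t=1}^{6}(z_t−z̄)(z_{t+1}−z̄) = -6.6531
γ_1 = -6.6531 / 7 = -0.950

-0.950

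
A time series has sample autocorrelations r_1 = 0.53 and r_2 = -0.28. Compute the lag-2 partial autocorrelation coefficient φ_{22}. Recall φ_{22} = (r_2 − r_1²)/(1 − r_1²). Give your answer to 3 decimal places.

-0.780

φ_{22} = (r_2 − r_1²) / (1 − r_1²)
r_1² = (0.53)² = 0.2809
Numerator = -0.28 − 0.2809 = -0.5609; denominator = 1 − 0.2809 = 0.7191
φ_{22} = -0.5609 / 0.7191 = -0.780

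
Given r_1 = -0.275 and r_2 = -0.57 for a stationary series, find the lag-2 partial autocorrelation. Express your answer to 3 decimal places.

-0.698

φ_{22} = (r_2 − r_1²) / (1 − r_1²)
r_1² = (-0.275)² = 0.075625
Numerator = -0.57 − 0.0756 = -0.6456; denominator = 1 − 0.0756 = 0.9244
φ_{22} = -0.6456 / 0.9244 = -0.698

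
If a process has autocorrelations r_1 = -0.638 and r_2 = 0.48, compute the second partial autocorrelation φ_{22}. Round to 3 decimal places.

0.123

φ_{22} = (r_2 − r_1²) / (1 − r_1²)
r_1² = (-0.638)² = 0.407044
Numerator = 0.48 − 0.4070 = 0.0730; denominator = 1 − 0.4070 = 0.5930
φ_{22} = 0.0730 / 0.5930 = 0.123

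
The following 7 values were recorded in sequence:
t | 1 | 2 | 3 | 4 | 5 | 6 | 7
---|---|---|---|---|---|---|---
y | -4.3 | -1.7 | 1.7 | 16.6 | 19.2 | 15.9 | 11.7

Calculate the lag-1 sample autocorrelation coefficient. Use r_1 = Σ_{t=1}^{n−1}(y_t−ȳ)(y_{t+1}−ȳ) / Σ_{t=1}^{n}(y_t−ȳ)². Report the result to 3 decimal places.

0.599

Mean ȳ = (-4.3 − 1.7 + 1.7 + 16.6 + 19.2 + 15.9 + 11.7)/7 = 8.4429
Numerator Σ_{t=1}^{6}(y_t−ȳ)(y_{t+1}−ȳ) = 334.8924
Denominator Σ(y_t−ȳ)² = 559.1971
r_1 = 334.8924 / 559.1971 = 0.599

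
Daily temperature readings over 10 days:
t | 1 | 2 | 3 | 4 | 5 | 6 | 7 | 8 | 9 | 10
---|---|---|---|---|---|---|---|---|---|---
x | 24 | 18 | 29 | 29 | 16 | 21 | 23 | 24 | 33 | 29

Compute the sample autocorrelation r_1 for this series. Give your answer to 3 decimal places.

Mean x̄ = (24 + 18 + 29 + 29 + 16 + 21 + 23 + 24 + 33 + 29)/10 = 24.6000
Numerator Σ_{t=1}^{9}(x_t−x̄)(x_{t+1}−x̄) = 26.0400
Denominator Σ(x_t−x̄)² = 262.4000
r_1 = 26.0400 / 262.4000 = 0.099

0.099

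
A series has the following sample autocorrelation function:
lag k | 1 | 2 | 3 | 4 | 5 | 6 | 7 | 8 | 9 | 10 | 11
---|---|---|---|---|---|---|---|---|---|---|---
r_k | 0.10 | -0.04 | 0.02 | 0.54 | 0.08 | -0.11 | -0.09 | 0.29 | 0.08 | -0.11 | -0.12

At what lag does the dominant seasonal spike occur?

The largest autocorrelation is r_4 = 0.54, with a weaker echo at lag 8 (0.29); the remaining lags stay at or below 0.10.
The dominant spike at lag 4 indicates a seasonal period of 4.

4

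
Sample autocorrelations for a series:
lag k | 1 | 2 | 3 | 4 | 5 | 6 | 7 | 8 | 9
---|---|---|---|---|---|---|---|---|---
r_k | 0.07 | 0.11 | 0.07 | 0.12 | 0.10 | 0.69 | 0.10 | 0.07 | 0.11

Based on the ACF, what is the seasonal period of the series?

6

The largest autocorrelation is r_6 = 0.69; the remaining lags stay at or below 0.12.
The dominant spike at lag 6 indicates a seasonal period of 6.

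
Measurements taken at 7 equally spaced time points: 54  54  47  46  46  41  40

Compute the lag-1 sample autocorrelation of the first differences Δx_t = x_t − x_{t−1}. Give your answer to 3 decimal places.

First differences Δx: 0, -7, -1, 0, -5, -1
Mean of differences = -2.3333
Numerator Σ(Δx_t−Δx̄)(Δx_{t+1}−Δx̄) = -23.7778
Denominator Σ(Δx_t−Δx̄)² = 43.3333
r_1(Δx) = -23.7778 / 43.3333 = -0.549

-0.549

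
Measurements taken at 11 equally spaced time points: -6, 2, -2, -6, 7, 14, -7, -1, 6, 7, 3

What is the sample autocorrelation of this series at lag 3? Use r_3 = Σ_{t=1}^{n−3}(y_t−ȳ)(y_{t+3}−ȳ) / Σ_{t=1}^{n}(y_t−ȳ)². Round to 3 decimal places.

0.160

Mean ȳ = (-6 + 2 − 2 − 6 + 7 + 14 − 7 − 1 + 6 + 7 + 3)/11 = 1.5455
Numerator Σ_{t=1}^{8}(y_t−ȳ)(y_{t+3}−ȳ) = 71.0165
Denominator Σ(y_t−ȳ)² = 442.7273
r_3 = 71.0165 / 442.7273 = 0.160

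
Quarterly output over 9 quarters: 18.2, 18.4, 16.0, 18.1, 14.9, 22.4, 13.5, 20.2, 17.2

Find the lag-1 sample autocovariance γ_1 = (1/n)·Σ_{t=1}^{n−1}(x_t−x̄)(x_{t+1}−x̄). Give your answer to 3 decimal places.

-5.257

Mean x̄ = (18.2 + 18.4 + 16.0 + 18.1 + 14.9 + 22.4 + 13.5 + 20.2 + 17.2)/9 = 17.6556
Σ_{t=1}^{8}(x_t−x̄)(x_{t+1}−x̄) = -47.3098
γ_1 = -47.3098 / 9 = -5.257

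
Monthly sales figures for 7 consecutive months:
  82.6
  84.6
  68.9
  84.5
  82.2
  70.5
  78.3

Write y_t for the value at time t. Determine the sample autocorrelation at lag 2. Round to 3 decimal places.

Mean ȳ = (82.6 + 84.6 + 68.9 + 84.5 + 82.2 + 70.5 + 78.3)/7 = 78.8000
Σ(y_t−ȳ)(y_{t+2}−ȳ) = (-37.6200) + (33.0600) + (-33.6600) + (-47.3100) + (-1.7000) = -87.2300
Denominator Σ(y_t−ȳ)² = 259.2800
r_2 = -87.2300 / 259.2800 = -0.336

-0.336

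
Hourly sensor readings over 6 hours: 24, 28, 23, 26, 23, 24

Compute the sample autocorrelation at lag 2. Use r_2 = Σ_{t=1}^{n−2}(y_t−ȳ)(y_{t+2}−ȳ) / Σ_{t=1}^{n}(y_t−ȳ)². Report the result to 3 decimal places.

0.385

Mean ȳ = (24 + 28 + 23 + 26 + 23 + 24)/6 = 24.6667
Deviations from mean: -0.6667, 3.3333, -1.6667, 1.3333, -1.6667, -0.6667
Σ(y_t−ȳ)(y_{t+2}−ȳ) = (1.1111) + (4.4444) + (2.7778) + (-0.8889) = 7.4444
Denominator Σ(y_t−ȳ)² = 19.3333
r_2 = 7.4444 / 19.3333 = 0.385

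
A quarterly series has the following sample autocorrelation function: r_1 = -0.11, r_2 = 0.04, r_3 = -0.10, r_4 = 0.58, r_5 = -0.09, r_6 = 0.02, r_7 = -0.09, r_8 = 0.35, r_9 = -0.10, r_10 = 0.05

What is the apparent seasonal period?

4

The largest autocorrelation is r_4 = 0.58, with a weaker echo at lag 8 (0.35); the remaining lags stay at or below 0.05.
The dominant spike at lag 4 indicates a seasonal period of 4.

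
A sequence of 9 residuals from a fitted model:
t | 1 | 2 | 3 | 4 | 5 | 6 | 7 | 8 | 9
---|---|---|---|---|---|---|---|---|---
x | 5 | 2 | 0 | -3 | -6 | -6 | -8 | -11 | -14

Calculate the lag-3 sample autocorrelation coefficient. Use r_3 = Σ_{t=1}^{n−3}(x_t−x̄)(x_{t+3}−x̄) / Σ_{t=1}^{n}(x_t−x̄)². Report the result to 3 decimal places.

0.054

Mean x̄ = (5 + 2 + 0 − 3 − 6 − 6 − 8 − 11 − 14)/9 = -4.5556
Σ(x_t−x̄)(x_{t+3}−x̄) = (14.8642) + (-9.4691) + (-6.5802) + (-5.3580) + (9.3086) + (13.6420) = 16.4074
Denominator Σ(x_t−x̄)² = 304.2222
r_3 = 16.4074 / 304.2222 = 0.054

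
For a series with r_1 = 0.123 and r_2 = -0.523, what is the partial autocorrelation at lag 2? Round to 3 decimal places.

-0.546

φ_{22} = (r_2 − r_1²) / (1 − r_1²)
r_1² = (0.123)² = 0.015129
Numerator = -0.523 − 0.0151 = -0.5381; denominator = 1 − 0.0151 = 0.9849
φ_{22} = -0.5381 / 0.9849 = -0.546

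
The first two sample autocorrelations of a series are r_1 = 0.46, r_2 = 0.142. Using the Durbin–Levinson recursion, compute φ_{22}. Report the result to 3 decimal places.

φ_{22} = (r_2 − r_1²) / (1 − r_1²)
r_1² = (0.46)² = 0.2116
Numerator = 0.142 − 0.2116 = -0.0696; denominator = 1 − 0.2116 = 0.7884
φ_{22} = -0.0696 / 0.7884 = -0.088

-0.088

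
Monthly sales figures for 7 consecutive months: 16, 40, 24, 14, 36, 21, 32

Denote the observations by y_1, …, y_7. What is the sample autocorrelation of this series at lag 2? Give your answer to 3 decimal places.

Mean ȳ = (16 + 40 + 24 + 14 + 36 + 21 + 32)/7 = 26.1429
Deviations from mean: -10.1429, 13.8571, -2.1429, -12.1429, 9.8571, -5.1429, 5.8571
Numerator Σ_{t=1}^{5}(y_t−ȳ)(y_{t+2}−ȳ) = -47.4694
Denominator Σ(y_t−ȳ)² = 604.8571
r_2 = -47.4694 / 604.8571 = -0.078

-0.078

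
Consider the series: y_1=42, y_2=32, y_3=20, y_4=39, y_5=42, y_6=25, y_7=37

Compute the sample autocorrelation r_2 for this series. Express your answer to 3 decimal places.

Mean ȳ = (42 + 32 + 20 + 39 + 42 + 25 + 37)/7 = 33.8571
Deviations from mean: 8.1429, -1.8571, -13.8571, 5.1429, 8.1429, -8.8571, 3.1429
Σ(y_t−ȳ)(y_{t+2}−ȳ) = (-112.8367) + (-9.5510) + (-112.8367) + (-45.5510) + (25.5918) = -255.1837
Denominator Σ(y_t−ȳ)² = 442.8571
r_2 = -255.1837 / 442.8571 = -0.576

-0.576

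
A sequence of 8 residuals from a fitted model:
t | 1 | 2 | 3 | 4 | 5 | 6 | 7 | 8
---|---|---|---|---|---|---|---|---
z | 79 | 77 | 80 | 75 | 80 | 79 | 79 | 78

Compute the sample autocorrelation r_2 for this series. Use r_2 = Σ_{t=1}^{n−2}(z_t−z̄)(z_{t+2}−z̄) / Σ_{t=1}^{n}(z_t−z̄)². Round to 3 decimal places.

0.351

Mean z̄ = (79 + 77 + 80 + 75 + 80 + 79 + 79 + 78)/8 = 78.3750
Deviations from mean: 0.6250, -1.3750, 1.6250, -3.3750, 1.6250, 0.6250, 0.6250, -0.3750
Numerator Σ_{t=1}^{6}(z_t−z̄)(z_{t+2}−z̄) = 6.9688
Denominator Σ(z_t−z̄)² = 19.8750
r_2 = 6.9688 / 19.8750 = 0.351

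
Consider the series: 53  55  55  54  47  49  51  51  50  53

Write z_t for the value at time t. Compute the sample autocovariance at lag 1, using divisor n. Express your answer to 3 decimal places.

Mean z̄ = (53 + 55 + 55 + 54 + 47 + 49 + 51 + 51 + 50 + 53)/10 = 51.8000
Σ_{t=1}^{9}(z_t−z̄)(z_{t+1}−z̄) = 26.1600
γ_1 = 26.1600 / 10 = 2.616

2.616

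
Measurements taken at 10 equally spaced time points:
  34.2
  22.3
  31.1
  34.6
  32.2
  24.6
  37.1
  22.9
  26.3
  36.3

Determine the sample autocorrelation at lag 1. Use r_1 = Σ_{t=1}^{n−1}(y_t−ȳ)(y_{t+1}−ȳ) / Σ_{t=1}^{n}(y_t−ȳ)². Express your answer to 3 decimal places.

Mean ȳ = (34.2 + 22.3 + 31.1 + 34.6 + 32.2 + 24.6 + 37.1 + 22.9 + 26.3 + 36.3)/10 = 30.1600
Numerator Σ_{t=1}^{9}(y_t−ȳ)(y_{t+1}−ȳ) = -121.9016
Denominator Σ(y_t−ȳ)² = 287.2440
r_1 = -121.9016 / 287.2440 = -0.424

-0.424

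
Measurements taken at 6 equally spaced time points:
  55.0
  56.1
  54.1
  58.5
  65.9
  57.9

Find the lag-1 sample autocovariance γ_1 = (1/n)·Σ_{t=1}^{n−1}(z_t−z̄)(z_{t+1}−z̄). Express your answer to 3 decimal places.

2.422

Mean z̄ = (55.0 + 56.1 + 54.1 + 58.5 + 65.9 + 57.9)/6 = 57.9167
Deviations: -2.9167, -1.8167, -3.8167, 0.5833, 7.9833, -0.0167
Σ_{t=1}^{5}(z_t−z̄)(z_{t+1}−z̄) = 14.5297
γ_1 = 14.5297 / 6 = 2.422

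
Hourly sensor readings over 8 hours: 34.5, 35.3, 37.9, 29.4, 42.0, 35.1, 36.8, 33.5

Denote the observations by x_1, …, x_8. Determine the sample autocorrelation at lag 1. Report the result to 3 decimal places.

Mean x̄ = (34.5 + 35.3 + 37.9 + 29.4 + 42.0 + 35.1 + 36.8 + 33.5)/8 = 35.5625
Deviations from mean: -1.0625, -0.2625, 2.3375, -6.1625, 6.4375, -0.4625, 1.2375, -2.0625
Σ(x_t−x̄)(x_{t+1}−x̄) = (0.2789) + (-0.6136) + (-14.4048) + (-39.6711) + (-2.9773) + (-0.5723) + (-2.5523) = -60.5127
Denominator Σ(x_t−x̄)² = 92.0788
r_1 = -60.5127 / 92.0788 = -0.657

-0.657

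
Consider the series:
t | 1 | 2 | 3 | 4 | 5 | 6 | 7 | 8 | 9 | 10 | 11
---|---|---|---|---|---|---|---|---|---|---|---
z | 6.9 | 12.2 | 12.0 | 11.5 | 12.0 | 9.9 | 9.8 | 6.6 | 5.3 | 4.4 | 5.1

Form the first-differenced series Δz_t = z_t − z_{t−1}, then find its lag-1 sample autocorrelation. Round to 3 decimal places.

First differences Δz: 5.3, -0.2, -0.5, 0.5, -2.1, -0.1, -3.2, -1.3, -0.9, 0.7
Mean of differences = -0.1800
Numerator Σ(Δz_t−Δz̄)(Δz_{t+1}−Δz̄) = 1.5336
Denominator Σ(Δz_t−Δz̄)² = 45.9560
r_1(Δz) = 1.5336 / 45.9560 = 0.033

0.033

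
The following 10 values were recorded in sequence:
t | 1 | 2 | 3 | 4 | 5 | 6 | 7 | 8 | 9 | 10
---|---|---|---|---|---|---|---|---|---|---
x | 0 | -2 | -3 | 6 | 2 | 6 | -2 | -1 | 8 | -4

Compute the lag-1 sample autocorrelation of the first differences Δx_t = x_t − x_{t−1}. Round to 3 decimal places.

First differences Δx: -2, -1, 9, -4, 4, -8, 1, 9, -12
Mean of differences = -0.4444
Numerator Σ(Δx_t−Δx̄)(Δx_{t+1}−Δx̄) = -193.7531
Denominator Σ(Δx_t−Δx̄)² = 406.2222
r_1(Δx) = -193.7531 / 406.2222 = -0.477

-0.477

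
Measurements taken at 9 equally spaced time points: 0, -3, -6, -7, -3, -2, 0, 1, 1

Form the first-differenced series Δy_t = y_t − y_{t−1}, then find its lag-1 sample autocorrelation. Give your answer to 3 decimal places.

0.379

First differences Δy: -3, -3, -1, 4, 1, 2, 1, 0
Mean of differences = 0.1250
Numerator Σ(Δy_t−Δȳ)(Δy_{t+1}−Δȳ) = 15.4844
Denominator Σ(Δy_t−Δȳ)² = 40.8750
r_1(Δy) = 15.4844 / 40.8750 = 0.379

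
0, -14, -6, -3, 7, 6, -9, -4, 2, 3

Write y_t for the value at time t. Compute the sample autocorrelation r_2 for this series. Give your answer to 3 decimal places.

-0.391

Mean ȳ = (0 − 14 − 6 − 3 + 7 + 6 − 9 − 4 + 2 + 3)/10 = -1.8000
Numerator Σ_{t=1}^{8}(y_t−ȳ)(y_{t+2}−ȳ) = -157.6800
Denominator Σ(y_t−ȳ)² = 403.6000
r_2 = -157.6800 / 403.6000 = -0.391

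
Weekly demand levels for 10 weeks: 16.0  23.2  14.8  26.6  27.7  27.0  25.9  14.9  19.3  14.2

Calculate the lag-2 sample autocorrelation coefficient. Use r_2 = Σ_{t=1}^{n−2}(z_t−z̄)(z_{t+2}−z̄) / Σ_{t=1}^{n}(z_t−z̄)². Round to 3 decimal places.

Mean z̄ = (16.0 + 23.2 + 14.8 + 26.6 + 27.7 + 27.0 + 25.9 + 14.9 + 19.3 + 14.2)/10 = 20.9600
Numerator Σ_{t=1}^{8}(z_t−z̄)(z_{t+2}−z̄) = 65.1928
Denominator Σ(z_t−z̄)² = 290.8640
r_2 = 65.1928 / 290.8640 = 0.224

0.224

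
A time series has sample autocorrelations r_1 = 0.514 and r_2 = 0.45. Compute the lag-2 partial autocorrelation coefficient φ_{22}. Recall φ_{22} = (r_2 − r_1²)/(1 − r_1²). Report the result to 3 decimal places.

0.253

φ_{22} = (r_2 − r_1²) / (1 − r_1²)
r_1² = (0.514)² = 0.264196
Numerator = 0.45 − 0.2642 = 0.1858; denominator = 1 − 0.2642 = 0.7358
φ_{22} = 0.1858 / 0.7358 = 0.253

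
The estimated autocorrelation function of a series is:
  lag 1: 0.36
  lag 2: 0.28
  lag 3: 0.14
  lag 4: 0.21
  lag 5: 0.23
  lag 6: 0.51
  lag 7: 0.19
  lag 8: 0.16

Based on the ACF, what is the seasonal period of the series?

6

The largest autocorrelation is r_6 = 0.51; the remaining lags stay at or below 0.36. The elevated value at lag 1 (0.36), dropping to 0.28 at lag 2, reflects decaying short-term dependence rather than seasonality.
The dominant spike at lag 6 indicates a seasonal period of 6.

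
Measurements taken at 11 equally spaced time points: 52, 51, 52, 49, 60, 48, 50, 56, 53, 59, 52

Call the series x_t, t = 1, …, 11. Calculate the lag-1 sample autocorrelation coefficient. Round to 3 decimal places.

Mean x̄ = (52 + 51 + 52 + 49 + 60 + 48 + 50 + 56 + 53 + 59 + 52)/11 = 52.9091
Numerator Σ_{t=1}^{10}(x_t−x̄)(x_{t+1}−x̄) = -54.9174
Denominator Σ(x_t−x̄)² = 150.9091
r_1 = -54.9174 / 150.9091 = -0.364

-0.364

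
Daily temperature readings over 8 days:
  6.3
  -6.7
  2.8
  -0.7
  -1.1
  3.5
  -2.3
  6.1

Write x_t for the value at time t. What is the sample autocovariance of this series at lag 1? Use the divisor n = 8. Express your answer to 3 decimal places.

-10.578

Mean x̄ = (6.3 − 6.7 + 2.8 − 0.7 − 1.1 + 3.5 − 2.3 + 6.1)/8 = 0.9875
Deviations: 5.3125, -7.6875, 1.8125, -1.6875, -2.0875, 2.5125, -3.2875, 5.1125
Σ_{t=1}^{7}(x_t−x̄)(x_{t+1}−x̄) = -84.6214
γ_1 = -84.6214 / 8 = -10.578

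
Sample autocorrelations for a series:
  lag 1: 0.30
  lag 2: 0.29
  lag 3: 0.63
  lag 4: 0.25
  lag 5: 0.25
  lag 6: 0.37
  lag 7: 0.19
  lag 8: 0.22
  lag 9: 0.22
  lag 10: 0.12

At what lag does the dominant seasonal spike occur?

3

The largest autocorrelation is r_3 = 0.63, with a weaker echo at lag 6 (0.37); the remaining lags stay at or below 0.30. The elevated value at lag 1 (0.30), dropping to 0.29 at lag 2, reflects decaying short-term dependence rather than seasonality.
The dominant spike at lag 3 indicates a seasonal period of 3.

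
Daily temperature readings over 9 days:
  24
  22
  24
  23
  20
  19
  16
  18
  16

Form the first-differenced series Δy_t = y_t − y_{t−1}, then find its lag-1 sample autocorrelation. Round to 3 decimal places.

-0.429

First differences Δy: -2, 2, -1, -3, -1, -3, 2, -2
Mean of differences = -1.0000
Numerator Σ(Δy_t−Δȳ)(Δy_{t+1}−Δȳ) = -12.0000
Denominator Σ(Δy_t−Δȳ)² = 28.0000
r_1(Δy) = -12.0000 / 28.0000 = -0.429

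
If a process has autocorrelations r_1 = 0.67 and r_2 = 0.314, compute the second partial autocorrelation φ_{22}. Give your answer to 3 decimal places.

φ_{22} = (r_2 − r_1²) / (1 − r_1²)
r_1² = (0.67)² = 0.4489
Numerator = 0.314 − 0.4489 = -0.1349; denominator = 1 − 0.4489 = 0.5511
φ_{22} = -0.1349 / 0.5511 = -0.245

-0.245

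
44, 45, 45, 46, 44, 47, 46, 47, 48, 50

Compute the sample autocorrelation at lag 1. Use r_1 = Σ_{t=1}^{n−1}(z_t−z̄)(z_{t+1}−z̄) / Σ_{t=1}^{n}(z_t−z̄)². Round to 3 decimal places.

0.347

Mean z̄ = (44 + 45 + 45 + 46 + 44 + 47 + 46 + 47 + 48 + 50)/10 = 46.2000
Numerator Σ_{t=1}^{9}(z_t−z̄)(z_{t+1}−z̄) = 10.9600
Denominator Σ(z_t−z̄)² = 31.6000
r_1 = 10.9600 / 31.6000 = 0.347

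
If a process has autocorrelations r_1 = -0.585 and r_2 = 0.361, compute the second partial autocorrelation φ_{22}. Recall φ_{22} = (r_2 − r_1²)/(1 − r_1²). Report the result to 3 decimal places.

0.029

φ_{22} = (r_2 − r_1²) / (1 − r_1²)
r_1² = (-0.585)² = 0.342225
Numerator = 0.361 − 0.3422 = 0.0188; denominator = 1 − 0.3422 = 0.6578
φ_{22} = 0.0188 / 0.6578 = 0.029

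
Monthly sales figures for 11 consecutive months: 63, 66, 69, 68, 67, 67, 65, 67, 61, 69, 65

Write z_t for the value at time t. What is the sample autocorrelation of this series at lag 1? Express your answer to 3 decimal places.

-0.270

Mean z̄ = (63 + 66 + 69 + 68 + 67 + 67 + 65 + 67 + 61 + 69 + 65)/11 = 66.0909
Numerator Σ_{t=1}^{10}(z_t−z̄)(z_{t+1}−z̄) = -16.4628
Denominator Σ(z_t−z̄)² = 60.9091
r_1 = -16.4628 / 60.9091 = -0.270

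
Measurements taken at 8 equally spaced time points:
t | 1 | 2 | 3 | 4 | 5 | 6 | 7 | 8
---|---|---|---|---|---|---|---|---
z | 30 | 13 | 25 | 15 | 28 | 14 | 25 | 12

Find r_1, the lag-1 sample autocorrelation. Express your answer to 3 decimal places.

Mean z̄ = (30 + 13 + 25 + 15 + 28 + 14 + 25 + 12)/8 = 20.2500
Σ(z_t−z̄)(z_{t+1}−z̄) = (-70.6875) + (-34.4375) + (-24.9375) + (-40.6875) + (-48.4375) + (-29.6875) + (-39.1875) = -288.0625
Denominator Σ(z_t−z̄)² = 387.5000
r_1 = -288.0625 / 387.5000 = -0.743

-0.743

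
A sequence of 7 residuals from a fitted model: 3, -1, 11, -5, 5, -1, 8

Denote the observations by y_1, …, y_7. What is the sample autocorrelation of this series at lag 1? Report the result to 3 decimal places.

Mean ȳ = (3 − 1 + 11 − 5 + 5 − 1 + 8)/7 = 2.8571
Deviations from mean: 0.1429, -3.8571, 8.1429, -7.8571, 2.1429, -3.8571, 5.1429
Σ(y_t−ȳ)(y_{t+1}−ȳ) = (-0.5510) + (-31.4082) + (-63.9796) + (-16.8367) + (-8.2653) + (-19.8367) = -140.8776
Denominator Σ(y_t−ȳ)² = 188.8571
r_1 = -140.8776 / 188.8571 = -0.746

-0.746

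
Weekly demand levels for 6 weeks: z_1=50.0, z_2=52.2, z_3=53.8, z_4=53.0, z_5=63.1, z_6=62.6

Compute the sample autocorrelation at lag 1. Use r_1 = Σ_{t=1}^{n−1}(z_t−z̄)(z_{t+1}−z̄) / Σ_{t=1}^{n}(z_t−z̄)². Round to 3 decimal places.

0.398

Mean z̄ = (50.0 + 52.2 + 53.8 + 53.0 + 63.1 + 62.6)/6 = 55.7833
Deviations from mean: -5.7833, -3.5833, -1.9833, -2.7833, 7.3167, 6.8167
Numerator Σ_{t=1}^{5}(z_t−z̄)(z_{t+1}−z̄) = 62.8614
Denominator Σ(z_t−z̄)² = 157.9683
r_1 = 62.8614 / 157.9683 = 0.398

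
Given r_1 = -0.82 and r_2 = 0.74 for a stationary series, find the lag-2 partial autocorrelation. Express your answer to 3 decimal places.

0.206

φ_{22} = (r_2 − r_1²) / (1 − r_1²)
r_1² = (-0.82)² = 0.6724
Numerator = 0.74 − 0.6724 = 0.0676; denominator = 1 − 0.6724 = 0.3276
φ_{22} = 0.0676 / 0.3276 = 0.206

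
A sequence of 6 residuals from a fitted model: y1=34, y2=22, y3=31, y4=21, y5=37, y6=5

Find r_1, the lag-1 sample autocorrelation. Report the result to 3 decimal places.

Mean ȳ = (34 + 22 + 31 + 21 + 37 + 5)/6 = 25.0000
Deviations from mean: 9.0000, -3.0000, 6.0000, -4.0000, 12.0000, -20.0000
Σ(y_t−ȳ)(y_{t+1}−ȳ) = (-27.0000) + (-18.0000) + (-24.0000) + (-48.0000) + (-240.0000) = -357.0000
Denominator Σ(y_t−ȳ)² = 686.0000
r_1 = -357.0000 / 686.0000 = -0.520

-0.520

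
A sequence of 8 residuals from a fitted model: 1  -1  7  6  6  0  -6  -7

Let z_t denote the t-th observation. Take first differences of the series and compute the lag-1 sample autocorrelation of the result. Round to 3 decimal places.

0.083

First differences Δz: -2, 8, -1, 0, -6, -6, -1
Mean of differences = -1.1429
Numerator Σ(Δz_t−Δz̄)(Δz_{t+1}−Δz̄) = 10.9796
Denominator Σ(Δz_t−Δz̄)² = 132.8571
r_1(Δz) = 10.9796 / 132.8571 = 0.083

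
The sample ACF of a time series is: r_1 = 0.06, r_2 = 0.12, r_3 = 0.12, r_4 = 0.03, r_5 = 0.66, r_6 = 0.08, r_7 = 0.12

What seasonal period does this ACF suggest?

5

The largest autocorrelation is r_5 = 0.66; the remaining lags stay at or below 0.12.
The dominant spike at lag 5 indicates a seasonal period of 5.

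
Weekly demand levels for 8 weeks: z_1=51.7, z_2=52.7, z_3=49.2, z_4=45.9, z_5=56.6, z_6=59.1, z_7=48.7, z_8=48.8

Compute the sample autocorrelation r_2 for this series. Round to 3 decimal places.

Mean z̄ = (51.7 + 52.7 + 49.2 + 45.9 + 56.6 + 59.1 + 48.7 + 48.8)/8 = 51.5875
Deviations from mean: 0.1125, 1.1125, -2.3875, -5.6875, 5.0125, 7.5125, -2.8875, -2.7875
Numerator Σ_{t=1}^{6}(z_t−z̄)(z_{t+2}−z̄) = -96.7053
Denominator Σ(z_t−z̄)² = 136.9688
r_2 = -96.7053 / 136.9688 = -0.706

-0.706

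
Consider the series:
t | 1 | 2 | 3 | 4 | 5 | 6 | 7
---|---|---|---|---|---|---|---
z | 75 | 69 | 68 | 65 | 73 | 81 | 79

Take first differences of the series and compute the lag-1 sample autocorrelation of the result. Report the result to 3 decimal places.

First differences Δz: -6, -1, -3, 8, 8, -2
Mean of differences = 0.6667
Numerator Σ(Δz_t−Δz̄)(Δz_{t+1}−Δz̄) = 24.5556
Denominator Σ(Δz_t−Δz̄)² = 175.3333
r_1(Δz) = 24.5556 / 175.3333 = 0.140

0.140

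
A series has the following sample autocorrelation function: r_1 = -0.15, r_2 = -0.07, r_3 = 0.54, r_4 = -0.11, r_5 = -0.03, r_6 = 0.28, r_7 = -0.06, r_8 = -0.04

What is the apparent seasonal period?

3

The largest autocorrelation is r_3 = 0.54, with a weaker echo at lag 6 (0.28); the remaining lags stay at or below -0.03.
The dominant spike at lag 3 indicates a seasonal period of 3.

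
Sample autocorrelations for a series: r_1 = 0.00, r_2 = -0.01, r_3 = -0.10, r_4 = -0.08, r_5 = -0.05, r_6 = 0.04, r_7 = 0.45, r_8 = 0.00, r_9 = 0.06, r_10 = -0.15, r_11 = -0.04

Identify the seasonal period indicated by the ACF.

7

The largest autocorrelation is r_7 = 0.45; the remaining lags stay at or below 0.06.
The dominant spike at lag 7 indicates a seasonal period of 7.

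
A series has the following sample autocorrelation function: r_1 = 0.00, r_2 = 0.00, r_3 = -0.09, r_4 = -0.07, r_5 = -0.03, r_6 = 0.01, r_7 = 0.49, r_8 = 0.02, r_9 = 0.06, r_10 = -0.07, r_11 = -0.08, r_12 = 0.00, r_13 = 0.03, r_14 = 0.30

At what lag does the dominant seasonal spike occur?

7

The largest autocorrelation is r_7 = 0.49, with a weaker echo at lag 14 (0.30); the remaining lags stay at or below 0.06.
The dominant spike at lag 7 indicates a seasonal period of 7.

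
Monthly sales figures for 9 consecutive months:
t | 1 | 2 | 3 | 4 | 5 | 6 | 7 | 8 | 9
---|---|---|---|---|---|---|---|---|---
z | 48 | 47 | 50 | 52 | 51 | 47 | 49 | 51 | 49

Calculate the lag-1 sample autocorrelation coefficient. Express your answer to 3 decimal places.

Mean z̄ = (48 + 47 + 50 + 52 + 51 + 47 + 49 + 51 + 49)/9 = 49.3333
Numerator Σ_{t=1}^{8}(z_t−z̄)(z_{t+1}−z̄) = 3.5556
Denominator Σ(z_t−z̄)² = 26.0000
r_1 = 3.5556 / 26.0000 = 0.137

0.137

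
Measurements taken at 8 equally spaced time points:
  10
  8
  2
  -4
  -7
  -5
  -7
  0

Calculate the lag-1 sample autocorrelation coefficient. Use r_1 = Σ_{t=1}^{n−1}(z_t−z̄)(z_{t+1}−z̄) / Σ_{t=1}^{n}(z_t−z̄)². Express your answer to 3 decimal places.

0.592

Mean z̄ = (10 + 8 + 2 − 4 − 7 − 5 − 7 + 0)/8 = -0.3750
Numerator Σ_{t=1}^{7}(z_t−z̄)(z_{t+1}−z̄) = 180.9844
Denominator Σ(z_t−z̄)² = 305.8750
r_1 = 180.9844 / 305.8750 = 0.592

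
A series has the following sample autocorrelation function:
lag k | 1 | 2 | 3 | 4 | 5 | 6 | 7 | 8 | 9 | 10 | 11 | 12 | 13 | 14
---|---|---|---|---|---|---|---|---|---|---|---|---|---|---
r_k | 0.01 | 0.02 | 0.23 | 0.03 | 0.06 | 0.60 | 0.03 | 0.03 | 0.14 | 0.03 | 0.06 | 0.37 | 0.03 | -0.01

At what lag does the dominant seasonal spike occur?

6

The largest autocorrelation is r_6 = 0.60, with a weaker echo at lag 12 (0.37); the remaining lags stay at or below 0.23.
The dominant spike at lag 6 indicates a seasonal period of 6.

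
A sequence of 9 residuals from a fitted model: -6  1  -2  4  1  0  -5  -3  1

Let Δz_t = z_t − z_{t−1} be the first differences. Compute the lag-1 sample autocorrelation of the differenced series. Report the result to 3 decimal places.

-0.338

First differences Δz: 7, -3, 6, -3, -1, -5, 2, 4
Mean of differences = 0.8750
Numerator Σ(Δz_t−Δz̄)(Δz_{t+1}−Δz̄) = -48.2656
Denominator Σ(Δz_t−Δz̄)² = 142.8750
r_1(Δz) = -48.2656 / 142.8750 = -0.338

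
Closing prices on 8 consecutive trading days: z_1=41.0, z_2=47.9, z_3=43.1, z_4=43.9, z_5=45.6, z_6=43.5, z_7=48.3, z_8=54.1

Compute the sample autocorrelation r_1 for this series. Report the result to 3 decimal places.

Mean z̄ = (41.0 + 47.9 + 43.1 + 43.9 + 45.6 + 43.5 + 48.3 + 54.1)/8 = 45.9250
Deviations from mean: -4.9250, 1.9750, -2.8250, -2.0250, -0.3250, -2.4250, 2.3750, 8.1750
Numerator Σ_{t=1}^{7}(z_t−z̄)(z_{t+1}−z̄) = 5.5169
Denominator Σ(z_t−z̄)² = 118.6950
r_1 = 5.5169 / 118.6950 = 0.046

0.046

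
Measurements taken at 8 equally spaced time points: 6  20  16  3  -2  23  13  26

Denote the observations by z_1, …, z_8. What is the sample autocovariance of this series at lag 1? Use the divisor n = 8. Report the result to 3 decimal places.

-7.174

Mean z̄ = (6 + 20 + 16 + 3 − 2 + 23 + 13 + 26)/8 = 13.1250
Deviations: -7.1250, 6.8750, 2.8750, -10.1250, -15.1250, 9.8750, -0.1250, 12.8750
Σ_{t=1}^{7}(z_t−z̄)(z_{t+1}−z̄) = -57.3906
γ_1 = -57.3906 / 8 = -7.174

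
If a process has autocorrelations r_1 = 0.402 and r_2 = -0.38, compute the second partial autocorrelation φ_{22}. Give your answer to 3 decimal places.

φ_{22} = (r_2 − r_1²) / (1 − r_1²)
r_1² = (0.402)² = 0.161604
Numerator = -0.38 − 0.1616 = -0.5416; denominator = 1 − 0.1616 = 0.8384
φ_{22} = -0.5416 / 0.8384 = -0.646

-0.646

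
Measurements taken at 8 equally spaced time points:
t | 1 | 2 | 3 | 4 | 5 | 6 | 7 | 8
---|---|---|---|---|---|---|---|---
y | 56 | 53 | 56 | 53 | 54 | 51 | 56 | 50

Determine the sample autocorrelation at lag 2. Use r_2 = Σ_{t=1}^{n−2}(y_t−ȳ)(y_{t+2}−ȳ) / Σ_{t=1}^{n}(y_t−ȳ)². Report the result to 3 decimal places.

Mean ȳ = (56 + 53 + 56 + 53 + 54 + 51 + 56 + 50)/8 = 53.6250
Numerator Σ_{t=1}^{6}(y_t−ȳ)(y_{t+2}−ȳ) = 18.9688
Denominator Σ(y_t−ȳ)² = 37.8750
r_2 = 18.9688 / 37.8750 = 0.501

0.501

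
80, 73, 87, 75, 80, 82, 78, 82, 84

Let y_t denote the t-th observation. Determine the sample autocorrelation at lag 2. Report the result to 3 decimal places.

0.138

Mean ȳ = (80 + 73 + 87 + 75 + 80 + 82 + 78 + 82 + 84)/9 = 80.1111
Σ(y_t−ȳ)(y_{t+2}−ȳ) = (-0.7654) + (36.3457) + (-0.7654) + (-9.6543) + (0.2346) + (3.5679) + (-8.2099) = 20.7531
Denominator Σ(y_t−ȳ)² = 150.8889
r_2 = 20.7531 / 150.8889 = 0.138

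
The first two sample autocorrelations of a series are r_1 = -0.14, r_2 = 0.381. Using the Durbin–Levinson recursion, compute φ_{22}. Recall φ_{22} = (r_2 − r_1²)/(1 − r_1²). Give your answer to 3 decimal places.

0.369

φ_{22} = (r_2 − r_1²) / (1 − r_1²)
r_1² = (-0.14)² = 0.0196
Numerator = 0.381 − 0.0196 = 0.3614; denominator = 1 − 0.0196 = 0.9804
φ_{22} = 0.3614 / 0.9804 = 0.369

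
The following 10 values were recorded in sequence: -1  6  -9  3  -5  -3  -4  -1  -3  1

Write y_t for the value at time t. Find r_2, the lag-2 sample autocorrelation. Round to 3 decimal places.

0.379

Mean ȳ = (-1 + 6 − 9 + 3 − 5 − 3 − 4 − 1 − 3 + 1)/10 = -1.6000
Numerator Σ_{t=1}^{8}(y_t−ȳ)(y_{t+2}−ȳ) = 61.4800
Denominator Σ(y_t−ȳ)² = 162.4000
r_2 = 61.4800 / 162.4000 = 0.379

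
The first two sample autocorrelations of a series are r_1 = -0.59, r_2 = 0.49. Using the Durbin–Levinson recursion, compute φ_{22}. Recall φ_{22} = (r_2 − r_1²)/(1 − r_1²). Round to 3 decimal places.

0.218

φ_{22} = (r_2 − r_1²) / (1 − r_1²)
r_1² = (-0.59)² = 0.3481
Numerator = 0.49 − 0.3481 = 0.1419; denominator = 1 − 0.3481 = 0.6519
φ_{22} = 0.1419 / 0.6519 = 0.218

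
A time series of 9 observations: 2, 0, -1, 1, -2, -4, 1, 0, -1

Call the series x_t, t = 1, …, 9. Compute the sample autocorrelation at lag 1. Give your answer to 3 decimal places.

Mean x̄ = (2 + 0 − 1 + 1 − 2 − 4 + 1 + 0 − 1)/9 = -0.4444
Numerator Σ_{t=1}^{8}(x_t−x̄)(x_{t+1}−x̄) = -1.4198
Denominator Σ(x_t−x̄)² = 26.2222
r_1 = -1.4198 / 26.2222 = -0.054

-0.054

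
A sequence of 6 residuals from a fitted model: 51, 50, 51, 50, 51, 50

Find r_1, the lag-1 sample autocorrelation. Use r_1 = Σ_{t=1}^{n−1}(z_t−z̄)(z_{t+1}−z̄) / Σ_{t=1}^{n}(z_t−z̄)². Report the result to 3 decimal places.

Mean z̄ = (51 + 50 + 51 + 50 + 51 + 50)/6 = 50.5000
Σ(z_t−z̄)(z_{t+1}−z̄) = (-0.2500) + (-0.2500) + (-0.2500) + (-0.2500) + (-0.2500) = -1.2500
Denominator Σ(z_t−z̄)² = 1.5000
r_1 = -1.2500 / 1.5000 = -0.833

-0.833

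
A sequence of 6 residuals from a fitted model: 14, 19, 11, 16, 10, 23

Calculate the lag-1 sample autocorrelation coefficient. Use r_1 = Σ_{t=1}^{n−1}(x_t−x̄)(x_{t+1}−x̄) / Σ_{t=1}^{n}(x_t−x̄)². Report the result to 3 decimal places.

Mean x̄ = (14 + 19 + 11 + 16 + 10 + 23)/6 = 15.5000
Deviations from mean: -1.5000, 3.5000, -4.5000, 0.5000, -5.5000, 7.5000
Σ(x_t−x̄)(x_{t+1}−x̄) = (-5.2500) + (-15.7500) + (-2.2500) + (-2.7500) + (-41.2500) = -67.2500
Denominator Σ(x_t−x̄)² = 121.5000
r_1 = -67.2500 / 121.5000 = -0.553

-0.553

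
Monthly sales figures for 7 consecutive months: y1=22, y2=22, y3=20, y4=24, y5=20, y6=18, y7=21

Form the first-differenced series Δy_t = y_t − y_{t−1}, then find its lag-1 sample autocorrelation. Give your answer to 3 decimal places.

-0.465

First differences Δy: 0, -2, 4, -4, -2, 3
Mean of differences = -0.1667
Numerator Σ(Δy_t−Δȳ)(Δy_{t+1}−Δȳ) = -22.6944
Denominator Σ(Δy_t−Δȳ)² = 48.8333
r_1(Δy) = -22.6944 / 48.8333 = -0.465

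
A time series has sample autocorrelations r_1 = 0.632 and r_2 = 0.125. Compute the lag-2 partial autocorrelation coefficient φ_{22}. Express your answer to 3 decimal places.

φ_{22} = (r_2 − r_1²) / (1 − r_1²)
r_1² = (0.632)² = 0.399424
Numerator = 0.125 − 0.3994 = -0.2744; denominator = 1 − 0.3994 = 0.6006
φ_{22} = -0.2744 / 0.6006 = -0.457

-0.457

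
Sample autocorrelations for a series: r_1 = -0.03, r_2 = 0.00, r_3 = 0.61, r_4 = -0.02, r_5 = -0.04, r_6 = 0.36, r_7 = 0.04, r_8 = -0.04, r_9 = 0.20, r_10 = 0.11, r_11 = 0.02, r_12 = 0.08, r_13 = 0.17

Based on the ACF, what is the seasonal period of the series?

3

The largest autocorrelation is r_3 = 0.61, with weaker echoes at lags 6 (0.36) and 9 (0.20); the remaining lags stay at or below 0.17.
The dominant spike at lag 3 indicates a seasonal period of 3.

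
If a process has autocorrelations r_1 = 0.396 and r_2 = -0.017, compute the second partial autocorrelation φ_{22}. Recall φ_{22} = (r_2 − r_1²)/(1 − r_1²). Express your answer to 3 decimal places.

φ_{22} = (r_2 − r_1²) / (1 − r_1²)
r_1² = (0.396)² = 0.156816
Numerator = -0.017 − 0.1568 = -0.1738; denominator = 1 − 0.1568 = 0.8432
φ_{22} = -0.1738 / 0.8432 = -0.206

-0.206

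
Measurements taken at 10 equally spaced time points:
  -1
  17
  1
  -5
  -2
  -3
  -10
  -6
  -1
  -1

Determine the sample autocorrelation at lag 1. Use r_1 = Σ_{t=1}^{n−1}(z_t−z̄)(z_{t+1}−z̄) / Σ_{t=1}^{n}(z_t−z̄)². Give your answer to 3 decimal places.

Mean z̄ = (-1 + 17 + 1 − 5 − 2 − 3 − 10 − 6 − 1 − 1)/10 = -1.1000
Numerator Σ_{t=1}^{9}(z_t−z̄)(z_{t+1}−z̄) = 96.8900
Denominator Σ(z_t−z̄)² = 454.9000
r_1 = 96.8900 / 454.9000 = 0.213

0.213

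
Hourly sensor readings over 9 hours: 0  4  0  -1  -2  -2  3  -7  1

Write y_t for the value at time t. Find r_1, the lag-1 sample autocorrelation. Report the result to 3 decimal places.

Mean ȳ = (0 + 4 + 0 − 1 − 2 − 2 + 3 − 7 + 1)/9 = -0.4444
Numerator Σ_{t=1}^{8}(y_t−ȳ)(y_{t+1}−ȳ) = -30.4198
Denominator Σ(y_t−ȳ)² = 82.2222
r_1 = -30.4198 / 82.2222 = -0.370

-0.370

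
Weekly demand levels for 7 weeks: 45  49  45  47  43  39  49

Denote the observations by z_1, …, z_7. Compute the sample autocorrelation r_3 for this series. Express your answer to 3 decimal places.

Mean z̄ = (45 + 49 + 45 + 47 + 43 + 39 + 49)/7 = 45.2857
Deviations from mean: -0.2857, 3.7143, -0.2857, 1.7143, -2.2857, -6.2857, 3.7143
Numerator Σ_{t=1}^{4}(z_t−z̄)(z_{t+3}−z̄) = -0.8163
Denominator Σ(z_t−z̄)² = 75.4286
r_3 = -0.8163 / 75.4286 = -0.011

-0.011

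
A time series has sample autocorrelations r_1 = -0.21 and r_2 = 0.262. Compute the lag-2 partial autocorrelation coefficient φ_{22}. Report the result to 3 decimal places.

0.228

φ_{22} = (r_2 − r_1²) / (1 − r_1²)
r_1² = (-0.21)² = 0.0441
Numerator = 0.262 − 0.0441 = 0.2179; denominator = 1 − 0.0441 = 0.9559
φ_{22} = 0.2179 / 0.9559 = 0.228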